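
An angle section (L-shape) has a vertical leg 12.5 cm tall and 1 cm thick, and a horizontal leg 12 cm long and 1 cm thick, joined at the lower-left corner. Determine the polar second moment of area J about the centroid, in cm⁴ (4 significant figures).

J ≈ 679.7 cm⁴

Split into non-overlapping primitives; take the origin at the lower-left of the bounding box.
Vertical leg: 1 × 12.5, A = 12.5 cm², y = 6.25 cm, Ī = 162.76 cm⁴.
Horizontal leg (remainder): 11 × 1, A = 11 cm², y = 0.5 cm, Ī = 0.916667 cm⁴.
Centroid: ȳ = ΣA·y / ΣA = 3.55851 cm.
Transfer each piece to the centroidal x-axis using Ī + A·d² with d = y − 3.55851:
  vertical leg: d = 2.69149 cm → contributes +253.312 cm⁴
  horizontal leg (remainder): d = -3.05851 cm → contributes +103.816 cm⁴
Total I = 357.128 cm⁴.
For the y-axis: x̄ = 3.30851 cm.
Repeating about the centroidal y-axis gives I_y = 322.597 cm⁴.
Polar second moment: J = I_x + I_y = 679.725 cm⁴.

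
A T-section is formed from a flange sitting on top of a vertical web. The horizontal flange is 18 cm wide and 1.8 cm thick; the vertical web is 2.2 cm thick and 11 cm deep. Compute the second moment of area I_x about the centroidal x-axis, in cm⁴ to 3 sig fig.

Decompose the section into non-overlapping parts with the origin at the bottom-left of its bounding rectangle.
Flange: 18 × 1.8, A = 32.4 cm², y = 11.9 cm, Ī = 8.748 cm⁴.
Web: 2.2 × 11, A = 24.2 cm², y = 5.5 cm, Ī = 244.02 cm⁴.
Centroid: ȳ = ΣA·y / ΣA = 9.1636 cm.
Transfer each piece to the centroidal x-axis using Ī + A·d² with d = y − 9.1636:
  flange: d = 2.7364 cm → contributes +251.35 cm⁴
  web: d = -3.6636 cm → contributes +568.83 cm⁴
Total I = 820.18 cm⁴.

I_x ≈ 820 cm⁴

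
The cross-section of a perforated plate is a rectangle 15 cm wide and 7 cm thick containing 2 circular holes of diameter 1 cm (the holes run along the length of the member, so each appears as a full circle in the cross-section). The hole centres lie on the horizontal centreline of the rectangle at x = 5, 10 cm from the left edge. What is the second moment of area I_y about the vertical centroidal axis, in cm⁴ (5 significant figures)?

Decompose the section into non-overlapping parts with the origin at the bottom-left of its bounding rectangle.
Plate: 15 × 7, A = 105 cm², x = 7.5 cm, Ī = 1968.75 cm⁴.
Hole 1 (subtracted): ⌀1, A = 0.7853982 cm², x = 5 cm, Ī = 0.04908739 cm⁴.
Hole 2 (subtracted): ⌀1, A = 0.7853982 cm², x = 10 cm, Ī = 0.04908739 cm⁴.
By symmetry the centroid is at mid-width, x̄ = 7.5 cm.
Transfer each piece to the vertical centroidal axis using Ī + A·d² with d = x − 7.5:
  plate: d = 0 cm → contributes +1968.75 cm⁴
  hole 1: d = -2.5 cm → contributes −4.957826 cm⁴
  hole 2: d = 2.5 cm → contributes −4.957826 cm⁴
Total I = 1958.834 cm⁴.

I_y ≈ 1958.8 cm⁴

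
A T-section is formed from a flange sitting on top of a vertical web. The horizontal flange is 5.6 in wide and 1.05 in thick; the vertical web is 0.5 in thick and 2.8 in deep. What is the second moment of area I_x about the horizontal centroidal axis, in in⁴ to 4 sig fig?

Decompose the section into non-overlapping parts with the origin at the bottom-left of its bounding rectangle.
Flange: 5.6 × 1.05, A = 5.88 in², y = 3.325 in, Ī = 0.540225 in⁴.
Web: 0.5 × 2.8, A = 1.4 in², y = 1.4 in, Ī = 0.914667 in⁴.
Centroid: ȳ = ΣA·y / ΣA = 2.95481 in.
Transfer each piece to the horizontal centroidal axis using Ī + A·d² with d = y − 2.95481:
  flange: d = 0.370192 in → contributes +1.34603 in⁴
  web: d = -1.55481 in → contributes +4.29906 in⁴
Total I = 5.6451 in⁴.

I_x ≈ 5.645 in⁴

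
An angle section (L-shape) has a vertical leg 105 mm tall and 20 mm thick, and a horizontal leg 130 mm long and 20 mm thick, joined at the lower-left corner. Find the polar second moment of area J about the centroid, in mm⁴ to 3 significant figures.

J ≈ 1.08 × 10⁷ mm⁴

Break the section into simple shapes (no overlaps), measuring from the bottom-left corner of the bounding box.
Vertical leg: 20 × 105, A = 2 100 mm², y = 52.5 mm, Ī = 1 929 375 mm⁴.
Horizontal leg (remainder): 110 × 20, A = 2 200 mm², y = 10 mm, Ī = 73 333 mm⁴.
Centroid: ȳ = ΣA·y / ΣA = 30.756 mm.
Transfer each piece to the centroidal x-axis using Ī + A·d² with d = y − 30.756:
  vertical leg: d = 21.744 mm → contributes +2 922 275 mm⁴
  horizontal leg (remainder): d = -20.756 mm → contributes +1 021 102 mm⁴
Total I = 3 943 377 mm⁴.
For the y-axis: x̄ = 43.256 mm.
Repeating about the centroidal y-axis gives I_y = 6 827 752 mm⁴.
Polar second moment: J = I_x + I_y = 10 771 129 mm⁴.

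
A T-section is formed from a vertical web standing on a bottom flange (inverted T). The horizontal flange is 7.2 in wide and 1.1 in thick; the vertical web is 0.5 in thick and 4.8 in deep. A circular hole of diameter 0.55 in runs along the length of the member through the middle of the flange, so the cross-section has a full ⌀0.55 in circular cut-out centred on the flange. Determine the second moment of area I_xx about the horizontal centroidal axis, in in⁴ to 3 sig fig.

I_xx ≈ 21.3 in⁴

Treat the section as a set of non-overlapping primitives; coordinates are from the bounding-box lower-left.
Flange: 7.2 × 1.1, A = 7.92 in², y = 0.55 in, Ī = 0.7986 in⁴.
Web: 0.5 × 4.8, A = 2.4 in², y = 3.5 in, Ī = 4.608 in⁴.
Hole (subtracted): ⌀0.55, A = 0.23758 in², y = 0.55 in, Ī = 0.0044918 in⁴.
Centroid: ȳ = ΣA·y / ΣA = 1.2522 in.
Transfer each piece to the horizontal centroidal axis using Ī + A·d² with d = y − 1.2522:
  flange: d = -0.70221 in → contributes +4.704 in⁴
  web: d = 2.2478 in → contributes +16.734 in⁴
  hole: d = -0.70221 in → contributes −0.12164 in⁴
Total I = 21.316 in⁴.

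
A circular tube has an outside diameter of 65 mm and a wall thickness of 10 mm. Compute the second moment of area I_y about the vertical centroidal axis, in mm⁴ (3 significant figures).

I_y ≈ 6.75 × 10⁵ mm⁴

Decompose the section into non-overlapping parts with the origin at the bottom-left of its bounding rectangle.
Outer circle: ⌀65, A = 3318.3 mm², x = 32.5 mm, Ī = 876 241 mm⁴.
Bore (subtracted): ⌀45, A = 1590.4 mm², x = 32.5 mm, Ī = 201 289 mm⁴.
By symmetry the centroid is at mid-width, x̄ = 32.5 mm.
All pieces are centred on the vertical centroidal axis, so I = ΣĪ (holes subtracted) = 674 952 mm⁴.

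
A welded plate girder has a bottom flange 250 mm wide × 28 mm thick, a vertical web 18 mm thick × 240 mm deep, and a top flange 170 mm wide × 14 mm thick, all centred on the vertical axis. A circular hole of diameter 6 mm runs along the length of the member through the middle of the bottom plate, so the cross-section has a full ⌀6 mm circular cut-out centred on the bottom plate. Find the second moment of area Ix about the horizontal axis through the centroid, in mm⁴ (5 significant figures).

Ix ≈ 1.5559 × 10⁸ mm⁴

Break the section into simple shapes (no overlaps), measuring from the bottom-left corner of the bounding box.
Bottom plate: 250 × 28, A = 7 000 mm², y = 14 mm, Ī = 457333.3 mm⁴.
Web plate: 18 × 240, A = 4 320 mm², y = 148 mm, Ī = 20 736 000 mm⁴.
Top plate: 170 × 14, A = 2 380 mm², y = 275 mm, Ī = 38873.33 mm⁴.
Hole (subtracted): ⌀6, A = 28.27433 mm², y = 14 mm, Ī = 63.61725 mm⁴.
Centroid: ȳ = ΣA·y / ΣA = 101.7768 mm.
Transfer each piece to the horizontal axis through the centroid using Ī + A·d² with d = y − 101.7768:
  bottom plate: d = -87.77678 mm → contributes +54 390 670 mm⁴
  web plate: d = 46.22322 mm → contributes +29 966 053 mm⁴
  top plate: d = 173.2232 mm → contributes +71 453 833 mm⁴
  hole: d = -87.77678 mm → contributes −217910.6 mm⁴
Total I = 155 592 645 mm⁴.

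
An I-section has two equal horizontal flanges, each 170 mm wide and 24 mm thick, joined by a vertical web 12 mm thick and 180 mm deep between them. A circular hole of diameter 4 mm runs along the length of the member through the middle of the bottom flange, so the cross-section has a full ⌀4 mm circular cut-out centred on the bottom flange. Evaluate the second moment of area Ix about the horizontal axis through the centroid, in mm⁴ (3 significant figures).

Treat the section as a set of non-overlapping primitives; coordinates are from the bounding-box lower-left.
Bottom flange: 170 × 24, A = 4 080 mm², y = 12 mm, Ī = 195 840 mm⁴.
Web: 12 × 180, A = 2 160 mm², y = 114 mm, Ī = 5 832 000 mm⁴.
Top flange: 170 × 24, A = 4 080 mm², y = 216 mm, Ī = 195 840 mm⁴.
Hole (subtracted): ⌀4, A = 12.566 mm², y = 12 mm, Ī = 12.566 mm⁴.
Centroid: ȳ = ΣA·y / ΣA = 114.12 mm.
Transfer each piece to the horizontal axis through the centroid using Ī + A·d² with d = y − 114.12:
  bottom flange: d = -102.12 mm → contributes +42 747 725 mm⁴
  web: d = -0.12435 mm → contributes +5 832 033 mm⁴
  top flange: d = 101.88 mm → contributes +42 540 721 mm⁴
  hole: d = -102.12 mm → contributes −131 072 mm⁴
Total I = 90 989 408 mm⁴.

Ix ≈ 9.10 × 10⁷ mm⁴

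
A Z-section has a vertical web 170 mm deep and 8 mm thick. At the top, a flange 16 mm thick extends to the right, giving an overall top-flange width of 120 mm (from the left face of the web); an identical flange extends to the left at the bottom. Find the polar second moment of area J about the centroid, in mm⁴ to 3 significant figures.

Treat the section as a set of non-overlapping primitives; coordinates are from the bounding-box lower-left.
Web: 8 × 170, A = 1 360 mm², y = 85 mm, Ī = 3 275 333 mm⁴.
Top flange (beyond web): 112 × 16, A = 1 792 mm², y = 162 mm, Ī = 38 229 mm⁴.
Bottom flange (beyond web): 112 × 16, A = 1 792 mm², y = 8 mm, Ī = 38 229 mm⁴.
Centroid: ȳ = ΣA·y / ΣA = 85 mm.
Transfer each piece to the centroidal x-axis using Ī + A·d² with d = y − 85:
  web: d = 0 mm → contributes +3 275 333 mm⁴
  top flange (beyond web): d = 77 mm → contributes +10 662 997 mm⁴
  bottom flange (beyond web): d = -77 mm → contributes +10 662 997 mm⁴
Total I = 24 601 328 mm⁴.
For the y-axis: x̄ = 116 mm.
Repeating about the centroidal y-axis gives I_y = 16 656 128 mm⁴.
Polar second moment: J = I_x + I_y = 41 257 456 mm⁴.

J ≈ 4.13 × 10⁷ mm⁴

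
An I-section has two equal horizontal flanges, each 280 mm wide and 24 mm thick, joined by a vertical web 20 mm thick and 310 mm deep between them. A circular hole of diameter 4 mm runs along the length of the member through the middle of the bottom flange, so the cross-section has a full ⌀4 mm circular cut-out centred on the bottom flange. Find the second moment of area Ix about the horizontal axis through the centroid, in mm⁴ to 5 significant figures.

Ix ≈ 4.2477 × 10⁸ mm⁴

Treat the section as a set of non-overlapping primitives; coordinates are from the bounding-box lower-left.
Bottom flange: 280 × 24, A = 6 720 mm², y = 12 mm, Ī = 322 560 mm⁴.
Web: 20 × 310, A = 6 200 mm², y = 179 mm, Ī = 49 651 667 mm⁴.
Top flange: 280 × 24, A = 6 720 mm², y = 346 mm, Ī = 322 560 mm⁴.
Hole (subtracted): ⌀4, A = 12.56637 mm², y = 12 mm, Ī = 12.56637 mm⁴.
Centroid: ȳ = ΣA·y / ΣA = 179.1069 mm.
Transfer each piece to the horizontal axis through the centroid using Ī + A·d² with d = y − 179.1069:
  bottom flange: d = -167.1069 mm → contributes +187 976 699 mm⁴
  web: d = -0.106921 mm → contributes +49 651 738 mm⁴
  top flange: d = 166.8931 mm → contributes +187 496 735 mm⁴
  hole: d = -167.1069 mm → contributes −350 925 mm⁴
Total I = 424 774 246 mm⁴.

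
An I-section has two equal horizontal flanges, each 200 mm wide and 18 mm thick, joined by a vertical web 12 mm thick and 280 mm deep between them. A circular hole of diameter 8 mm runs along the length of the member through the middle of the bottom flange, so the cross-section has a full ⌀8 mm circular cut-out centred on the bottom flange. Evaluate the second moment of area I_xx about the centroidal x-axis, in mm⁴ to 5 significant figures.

I_xx ≈ 1.8087 × 10⁸ mm⁴

Treat the section as a set of non-overlapping primitives; coordinates are from the bounding-box lower-left.
Bottom flange: 200 × 18, A = 3 600 mm², y = 9 mm, Ī = 97 200 mm⁴.
Web: 12 × 280, A = 3 360 mm², y = 158 mm, Ī = 21 952 000 mm⁴.
Top flange: 200 × 18, A = 3 600 mm², y = 307 mm, Ī = 97 200 mm⁴.
Hole (subtracted): ⌀8, A = 50.26548 mm², y = 9 mm, Ī = 201.0619 mm⁴.
Centroid: ȳ = ΣA·y / ΣA = 158.7126 mm.
Transfer each piece to the centroidal x-axis using Ī + A·d² with d = y − 158.7126:
  bottom flange: d = -149.7126 mm → contributes +80 787 138 mm⁴
  web: d = -0.7126305 mm → contributes +21 953 706 mm⁴
  top flange: d = 148.2874 mm → contributes +79 258 118 mm⁴
  hole: d = -149.7126 mm → contributes −1 126 845 mm⁴
Total I = 180 872 118 mm⁴.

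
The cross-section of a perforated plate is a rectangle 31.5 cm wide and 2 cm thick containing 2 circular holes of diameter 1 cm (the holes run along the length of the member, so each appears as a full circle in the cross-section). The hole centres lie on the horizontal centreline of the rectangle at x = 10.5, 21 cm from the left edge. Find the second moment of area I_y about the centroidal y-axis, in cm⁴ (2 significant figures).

Treat the section as a set of non-overlapping primitives; coordinates are from the bounding-box lower-left.
Plate: 31.5 × 2, A = 63 cm², x = 15.75 cm, Ī = 5 209 cm⁴.
Hole 1 (subtracted): ⌀1, A = 0.7854 cm², x = 10.5 cm, Ī = 0.04909 cm⁴.
Hole 2 (subtracted): ⌀1, A = 0.7854 cm², x = 21 cm, Ī = 0.04909 cm⁴.
By symmetry the centroid is at mid-width, x̄ = 15.75 cm.
Transfer each piece to the centroidal y-axis using Ī + A·d² with d = x − 15.75:
  plate: d = 0 cm → contributes +5 209 cm⁴
  hole 1: d = -5.25 cm → contributes −21.7 cm⁴
  hole 2: d = 5.25 cm → contributes −21.7 cm⁴
Total I = 5 166 cm⁴.

I_y ≈ 5200 cm⁴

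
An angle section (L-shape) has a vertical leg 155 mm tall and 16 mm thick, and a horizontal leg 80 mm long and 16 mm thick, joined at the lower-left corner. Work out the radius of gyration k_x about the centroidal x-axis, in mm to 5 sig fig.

Decompose the section into non-overlapping parts with the origin at the bottom-left of its bounding rectangle.
Vertical leg: 16 × 155, A = 2 480 mm², y = 77.5 mm, Ī = 4 965 167 mm⁴.
Horizontal leg (remainder): 64 × 16, A = 1 024 mm², y = 8 mm, Ī = 21845.33 mm⁴.
Centroid: ȳ = ΣA·y / ΣA = 57.1895 mm.
Transfer each piece to the centroidal x-axis using Ī + A·d² with d = y − 57.1895:
  vertical leg: d = 20.3105 mm → contributes +5 988 208 mm⁴
  horizontal leg (remainder): d = -49.1895 mm → contributes +2 499 523 mm⁴
Total I = 8 487 730 mm⁴.
Radius of gyration: k = √(I/A) = √(8 487 730 / 3 504) = 49.21684 mm.

k_x ≈ 49.217 mm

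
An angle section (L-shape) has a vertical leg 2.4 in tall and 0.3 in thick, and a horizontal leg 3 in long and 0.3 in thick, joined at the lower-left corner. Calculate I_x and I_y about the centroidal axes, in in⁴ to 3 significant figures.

Split into non-overlapping primitives; take the origin at the lower-left of the bounding box.
Vertical leg: 0.3 × 2.4, A = 0.72 in², y = 1.2 in, Ī = 0.3456 in⁴.
Horizontal leg (remainder): 2.7 × 0.3, A = 0.81 in², y = 0.15 in, Ī = 0.006075 in⁴.
Centroid: ȳ = ΣA·y / ΣA = 0.64412 in.
Transfer each piece to the centroidal x-axis using Ī + A·d² with d = y − 0.64412:
  vertical leg: d = 0.55588 in → contributes +0.56808 in⁴
  horizontal leg (remainder): d = -0.49412 in → contributes +0.20384 in⁴
Total I = 0.77192 in⁴.
For the y-axis: x̄ = 0.94412 in.
Repeating about the centroidal y-axis gives I_y = 1.3551 in⁴.

I_x ≈ 0.772 in⁴, I_y ≈ 1.36 in⁴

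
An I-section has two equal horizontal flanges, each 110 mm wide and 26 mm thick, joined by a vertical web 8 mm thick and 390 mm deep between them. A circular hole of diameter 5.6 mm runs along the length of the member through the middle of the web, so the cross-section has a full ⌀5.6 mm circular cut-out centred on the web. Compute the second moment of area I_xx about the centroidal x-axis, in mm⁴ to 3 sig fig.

I_xx ≈ 2.87 × 10⁸ mm⁴

Decompose the section into non-overlapping parts with the origin at the bottom-left of its bounding rectangle.
Bottom flange: 110 × 26, A = 2 860 mm², y = 13 mm, Ī = 161 113 mm⁴.
Web: 8 × 390, A = 3 120 mm², y = 221 mm, Ī = 39 546 000 mm⁴.
Top flange: 110 × 26, A = 2 860 mm², y = 429 mm, Ī = 161 113 mm⁴.
Hole (subtracted): ⌀5.6, A = 24.63 mm², y = 221 mm, Ī = 48.275 mm⁴.
By symmetry the centroid is at mid-height, ȳ = 221 mm.
Transfer each piece to the centroidal x-axis using Ī + A·d² with d = y − 221:
  bottom flange: d = -208 mm → contributes +123 896 153 mm⁴
  web: d = 0 mm → contributes +39 546 000 mm⁴
  top flange: d = 208 mm → contributes +123 896 153 mm⁴
  hole: d = 0 mm → contributes −48.275 mm⁴
Total I = 287 338 258 mm⁴.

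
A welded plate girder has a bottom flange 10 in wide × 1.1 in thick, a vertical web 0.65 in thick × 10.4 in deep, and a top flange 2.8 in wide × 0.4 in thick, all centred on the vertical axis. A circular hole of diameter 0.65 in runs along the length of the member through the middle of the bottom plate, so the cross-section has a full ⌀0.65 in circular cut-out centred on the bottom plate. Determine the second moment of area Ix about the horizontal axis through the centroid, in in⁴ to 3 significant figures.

Ix ≈ 283 in⁴

Decompose the section into non-overlapping parts with the origin at the bottom-left of its bounding rectangle.
Bottom plate: 10 × 1.1, A = 11 in², y = 0.55 in, Ī = 1.1092 in⁴.
Web plate: 0.65 × 10.4, A = 6.76 in², y = 6.3 in, Ī = 60.93 in⁴.
Top plate: 2.8 × 0.4, A = 1.12 in², y = 11.7 in, Ī = 0.014933 in⁴.
Hole (subtracted): ⌀0.65, A = 0.33183 in², y = 0.55 in, Ī = 0.0087624 in⁴.
Centroid: ȳ = ΣA·y / ΣA = 3.3189 in.
Transfer each piece to the horizontal axis through the centroid using Ī + A·d² with d = y − 3.3189:
  bottom plate: d = -2.7689 in → contributes +85.444 in⁴
  web plate: d = 2.9811 in → contributes +121.01 in⁴
  top plate: d = 8.3811 in → contributes +78.687 in⁴
  hole: d = -2.7689 in → contributes −2.5528 in⁴
Total I = 282.58 in⁴.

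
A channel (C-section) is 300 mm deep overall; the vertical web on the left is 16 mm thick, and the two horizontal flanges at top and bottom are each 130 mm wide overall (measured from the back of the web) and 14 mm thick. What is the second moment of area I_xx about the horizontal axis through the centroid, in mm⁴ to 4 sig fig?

Decompose the section into non-overlapping parts with the origin at the bottom-left of its bounding rectangle.
Web: 16 × 300, A = 4 800 mm², y = 150 mm, Ī = 36 000 000 mm⁴.
Top flange (beyond web): 114 × 14, A = 1 596 mm², y = 293 mm, Ī = 26 068 mm⁴.
Bottom flange (beyond web): 114 × 14, A = 1 596 mm², y = 7 mm, Ī = 26 068 mm⁴.
By symmetry the centroid is at mid-height, ȳ = 150 mm.
Transfer each piece to the horizontal axis through the centroid using Ī + A·d² with d = y − 150:
  web: d = 0 mm → contributes +36 000 000 mm⁴
  top flange (beyond web): d = 143 mm → contributes +32 662 672 mm⁴
  bottom flange (beyond web): d = -143 mm → contributes +32 662 672 mm⁴
Total I = 101 325 344 mm⁴.

I_xx ≈ 1.013 × 10⁸ mm⁴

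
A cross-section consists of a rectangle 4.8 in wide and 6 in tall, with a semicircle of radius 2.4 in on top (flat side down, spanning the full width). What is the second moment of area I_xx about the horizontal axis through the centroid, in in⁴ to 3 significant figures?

I_xx ≈ 201 in⁴

Split into non-overlapping primitives; take the origin at the lower-left of the bounding box.
Rectangular body: 4.8 × 6, A = 28.8 in², y = 3 in, Ī = 86.4 in⁴.
Semicircular cap: semicircle r = 2.4, A = 9.0478 in², y = 7.0186 in, Ī = 3.6415 in⁴.
Centroid: ȳ = ΣA·y / ΣA = 3.9607 in.
Transfer each piece to the horizontal axis through the centroid using Ī + A·d² with d = y − 3.9607:
  rectangular body: d = -0.96067 in → contributes +112.98 in⁴
  semicircular cap: d = 3.0579 in → contributes +88.246 in⁴
Total I = 201.23 in⁴.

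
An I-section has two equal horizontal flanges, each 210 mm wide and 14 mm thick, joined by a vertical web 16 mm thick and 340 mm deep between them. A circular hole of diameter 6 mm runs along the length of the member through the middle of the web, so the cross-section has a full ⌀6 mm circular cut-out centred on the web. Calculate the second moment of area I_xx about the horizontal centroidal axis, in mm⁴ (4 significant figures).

I_xx ≈ 2.367 × 10⁸ mm⁴

Decompose the section into non-overlapping parts with the origin at the bottom-left of its bounding rectangle.
Bottom flange: 210 × 14, A = 2 940 mm², y = 7 mm, Ī = 48 020 mm⁴.
Web: 16 × 340, A = 5 440 mm², y = 184 mm, Ī = 52 405 333 mm⁴.
Top flange: 210 × 14, A = 2 940 mm², y = 361 mm, Ī = 48 020 mm⁴.
Hole (subtracted): ⌀6, A = 28.2743 mm², y = 184 mm, Ī = 63.6173 mm⁴.
By symmetry the centroid is at mid-height, ȳ = 184 mm.
Transfer each piece to the horizontal centroidal axis using Ī + A·d² with d = y − 184:
  bottom flange: d = -177 mm → contributes +92 155 280 mm⁴
  web: d = 0 mm → contributes +52 405 333 mm⁴
  top flange: d = 177 mm → contributes +92 155 280 mm⁴
  hole: d = 0 mm → contributes −63.6173 mm⁴
Total I = 236 715 830 mm⁴.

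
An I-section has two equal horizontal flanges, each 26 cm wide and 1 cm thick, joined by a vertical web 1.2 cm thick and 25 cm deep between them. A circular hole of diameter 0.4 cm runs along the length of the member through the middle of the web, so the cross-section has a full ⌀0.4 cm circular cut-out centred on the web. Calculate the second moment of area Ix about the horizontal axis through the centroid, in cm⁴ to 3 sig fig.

Ix ≈ 1.04 × 10⁴ cm⁴

Treat the section as a set of non-overlapping primitives; coordinates are from the bounding-box lower-left.
Bottom flange: 26 × 1, A = 26 cm², y = 0.5 cm, Ī = 2.1667 cm⁴.
Web: 1.2 × 25, A = 30 cm², y = 13.5 cm, Ī = 1562.5 cm⁴.
Top flange: 26 × 1, A = 26 cm², y = 26.5 cm, Ī = 2.1667 cm⁴.
Hole (subtracted): ⌀0.4, A = 0.12566 cm², y = 13.5 cm, Ī = 0.0012566 cm⁴.
By symmetry the centroid is at mid-height, ȳ = 13.5 cm.
Transfer each piece to the horizontal axis through the centroid using Ī + A·d² with d = y − 13.5:
  bottom flange: d = -13 cm → contributes +4396.2 cm⁴
  web: d = 0 cm → contributes +1562.5 cm⁴
  top flange: d = 13 cm → contributes +4396.2 cm⁴
  hole: d = 0 cm → contributes −0.0012566 cm⁴
Total I = 10 355 cm⁴.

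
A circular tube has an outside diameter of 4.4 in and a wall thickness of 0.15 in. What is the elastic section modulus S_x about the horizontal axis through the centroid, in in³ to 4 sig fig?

S_x ≈ 2.058 in³

Decompose the section into non-overlapping parts with the origin at the bottom-left of its bounding rectangle.
Outer circle: ⌀4.4, A = 15.2053 in², y = 2.2 in, Ī = 18.3984 in⁴.
Bore (subtracted): ⌀4.1, A = 13.2025 in², y = 2.2 in, Ī = 13.8709 in⁴.
By symmetry the centroid is at mid-height, ȳ = 2.2 in.
All pieces are centred on the horizontal axis through the centroid, so I = ΣĪ (holes subtracted) = 4.5275 in⁴.
Extreme fibre distance c = 2.2 in; S = I/c = 2.05796 in³.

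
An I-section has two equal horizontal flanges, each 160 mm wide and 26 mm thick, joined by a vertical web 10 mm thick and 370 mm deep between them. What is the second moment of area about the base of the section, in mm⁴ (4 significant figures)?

Treat the section as a set of non-overlapping primitives; coordinates are from the bounding-box lower-left.
Bottom flange: 160 × 26, A = 4 160 mm², y = 13 mm, Ī = 234 347 mm⁴.
Web: 10 × 370, A = 3 700 mm², y = 211 mm, Ī = 42 210 833 mm⁴.
Top flange: 160 × 26, A = 4 160 mm², y = 409 mm, Ī = 234 347 mm⁴.
Transfer each piece to the bottom edge using Ī + A·d² with d = y − 0:
  bottom flange: d = 13 mm → contributes +937 387 mm⁴
  web: d = 211 mm → contributes +206 938 533 mm⁴
  top flange: d = 409 mm → contributes +696 123 307 mm⁴
Total I = 903 999 227 mm⁴.

I_base ≈ 9.040 × 10⁸ mm⁴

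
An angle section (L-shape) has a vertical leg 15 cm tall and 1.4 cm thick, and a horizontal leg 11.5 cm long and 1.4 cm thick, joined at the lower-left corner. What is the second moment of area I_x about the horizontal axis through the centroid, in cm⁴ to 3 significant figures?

I_x ≈ 787 cm⁴

Break the section into simple shapes (no overlaps), measuring from the bottom-left corner of the bounding box.
Vertical leg: 1.4 × 15, A = 21 cm², y = 7.5 cm, Ī = 393.75 cm⁴.
Horizontal leg (remainder): 10.1 × 1.4, A = 14.14 cm², y = 0.7 cm, Ī = 2.3095 cm⁴.
Centroid: ȳ = ΣA·y / ΣA = 4.7637 cm.
Transfer each piece to the horizontal axis through the centroid using Ī + A·d² with d = y − 4.7637:
  vertical leg: d = 2.7363 cm → contributes +550.98 cm⁴
  horizontal leg (remainder): d = -4.0637 cm → contributes +235.82 cm⁴
Total I = 786.8 cm⁴.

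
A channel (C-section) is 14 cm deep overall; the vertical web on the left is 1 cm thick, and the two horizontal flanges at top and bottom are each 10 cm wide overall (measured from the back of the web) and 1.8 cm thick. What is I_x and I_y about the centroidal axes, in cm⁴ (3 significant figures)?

Treat the section as a set of non-overlapping primitives; coordinates are from the bounding-box lower-left.
Web: 1 × 14, A = 14 cm², y = 7 cm, Ī = 228.67 cm⁴.
Top flange (beyond web): 9 × 1.8, A = 16.2 cm², y = 13.1 cm, Ī = 4.374 cm⁴.
Bottom flange (beyond web): 9 × 1.8, A = 16.2 cm², y = 0.9 cm, Ī = 4.374 cm⁴.
By symmetry the centroid is at mid-height, ȳ = 7 cm.
Transfer each piece to the centroidal x-axis using Ī + A·d² with d = y − 7:
  web: d = 0 cm → contributes +228.67 cm⁴
  top flange (beyond web): d = 6.1 cm → contributes +607.18 cm⁴
  bottom flange (beyond web): d = -6.1 cm → contributes +607.18 cm⁴
Total I = 1 443 cm⁴.
For the y-axis: x̄ = 3.9914 cm.
Repeating about the centroidal y-axis gives I_y = 464.26 cm⁴.

I_x ≈ 1440 cm⁴, I_y ≈ 464 cm⁴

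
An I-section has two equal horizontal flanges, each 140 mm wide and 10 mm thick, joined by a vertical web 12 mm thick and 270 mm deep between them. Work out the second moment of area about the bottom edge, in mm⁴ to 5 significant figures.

Break the section into simple shapes (no overlaps), measuring from the bottom-left corner of the bounding box.
Bottom flange: 140 × 10, A = 1 400 mm², y = 5 mm, Ī = 11666.67 mm⁴.
Web: 12 × 270, A = 3 240 mm², y = 145 mm, Ī = 19 683 000 mm⁴.
Top flange: 140 × 10, A = 1 400 mm², y = 285 mm, Ī = 11666.67 mm⁴.
Transfer each piece to a horizontal axis along the bottom face using Ī + A·d² with d = y − 0:
  bottom flange: d = 5 mm → contributes +46666.67 mm⁴
  web: d = 145 mm → contributes +87 804 000 mm⁴
  top flange: d = 285 mm → contributes +113 726 667 mm⁴
Total I = 201 577 333 mm⁴.

I_base ≈ 2.0158 × 10⁸ mm⁴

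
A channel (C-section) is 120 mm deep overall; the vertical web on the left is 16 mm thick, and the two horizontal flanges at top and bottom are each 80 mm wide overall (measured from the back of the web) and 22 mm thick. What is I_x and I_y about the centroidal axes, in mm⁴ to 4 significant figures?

Split into non-overlapping primitives; take the origin at the lower-left of the bounding box.
Web: 16 × 120, A = 1 920 mm², y = 60 mm, Ī = 2 304 000 mm⁴.
Top flange (beyond web): 64 × 22, A = 1 408 mm², y = 109 mm, Ī = 56789.3 mm⁴.
Bottom flange (beyond web): 64 × 22, A = 1 408 mm², y = 11 mm, Ī = 56789.3 mm⁴.
By symmetry the centroid is at mid-height, ȳ = 60 mm.
Transfer each piece to the centroidal x-axis using Ī + A·d² with d = y − 60:
  web: d = 0 mm → contributes +2 304 000 mm⁴
  top flange (beyond web): d = 49 mm → contributes +3 437 397 mm⁴
  bottom flange (beyond web): d = -49 mm → contributes +3 437 397 mm⁴
Total I = 9 178 795 mm⁴.
For the y-axis: x̄ = 31.7838 mm.
Repeating about the centroidal y-axis gives I_y = 2 828 749 mm⁴.

I_x ≈ 9.179 × 10⁶ mm⁴, I_y ≈ 2.829 × 10⁶ mm⁴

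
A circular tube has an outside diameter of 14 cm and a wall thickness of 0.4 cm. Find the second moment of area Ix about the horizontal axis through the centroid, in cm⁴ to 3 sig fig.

Ix ≈ 395 cm⁴

Split into non-overlapping primitives; take the origin at the lower-left of the bounding box.
Outer circle: ⌀14, A = 153.94 cm², y = 7 cm, Ī = 1885.7 cm⁴.
Bore (subtracted): ⌀13.2, A = 136.85 cm², y = 7 cm, Ī = 1490.3 cm⁴.
By symmetry the centroid is at mid-height, ȳ = 7 cm.
All pieces are centred on the horizontal axis through the centroid, so I = ΣĪ (holes subtracted) = 395.47 cm⁴.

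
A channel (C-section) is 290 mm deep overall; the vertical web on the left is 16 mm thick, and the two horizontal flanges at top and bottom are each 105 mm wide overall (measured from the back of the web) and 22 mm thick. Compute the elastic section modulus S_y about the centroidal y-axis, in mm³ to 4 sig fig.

Split into non-overlapping primitives; take the origin at the lower-left of the bounding box.
Web: 16 × 290, A = 4 640 mm², x = 8 mm, Ī = 98986.7 mm⁴.
Top flange (beyond web): 89 × 22, A = 1 958 mm², x = 60.5 mm, Ī = 1 292 443 mm⁴.
Bottom flange (beyond web): 89 × 22, A = 1 958 mm², x = 60.5 mm, Ī = 1 292 443 mm⁴.
Centroid: x̄ = ΣA·x / ΣA = 32.0288 mm.
Transfer each piece to the centroidal y-axis using Ī + A·d² with d = x − 32.0288:
  web: d = -24.0288 mm → contributes +2 778 034 mm⁴
  top flange (beyond web): d = 28.4712 mm → contributes +2 879 621 mm⁴
  bottom flange (beyond web): d = 28.4712 mm → contributes +2 879 621 mm⁴
Total I = 8 537 277 mm⁴.
Extreme fibre distance c = 72.9712 mm; S = I/c = 116 995 mm³.

S_y ≈ 1.170 × 10⁵ mm³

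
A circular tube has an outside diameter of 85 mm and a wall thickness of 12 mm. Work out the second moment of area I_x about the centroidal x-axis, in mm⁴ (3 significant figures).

Split into non-overlapping primitives; take the origin at the lower-left of the bounding box.
Outer circle: ⌀85, A = 5674.5 mm², y = 42.5 mm, Ī = 2 562 392 mm⁴.
Bore (subtracted): ⌀61, A = 2922.5 mm², y = 42.5 mm, Ī = 679 656 mm⁴.
By symmetry the centroid is at mid-height, ȳ = 42.5 mm.
All pieces are centred on the centroidal x-axis, so I = ΣĪ (holes subtracted) = 1 882 736 mm⁴.

I_x ≈ 1.88 × 10⁶ mm⁴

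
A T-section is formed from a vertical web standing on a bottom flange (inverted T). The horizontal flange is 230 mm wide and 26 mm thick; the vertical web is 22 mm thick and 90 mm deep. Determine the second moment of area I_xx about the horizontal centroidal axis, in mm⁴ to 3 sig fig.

I_xx ≈ 6.68 × 10⁶ mm⁴

Decompose the section into non-overlapping parts with the origin at the bottom-left of its bounding rectangle.
Flange: 230 × 26, A = 5 980 mm², y = 13 mm, Ī = 336 873 mm⁴.
Web: 22 × 90, A = 1 980 mm², y = 71 mm, Ī = 1 336 500 mm⁴.
Centroid: ȳ = ΣA·y / ΣA = 27.427 mm.
Transfer each piece to the horizontal centroidal axis using Ī + A·d² with d = y − 27.427:
  flange: d = -14.427 mm → contributes +1 581 564 mm⁴
  web: d = 43.573 mm → contributes +5 095 717 mm⁴
Total I = 6 677 281 mm⁴.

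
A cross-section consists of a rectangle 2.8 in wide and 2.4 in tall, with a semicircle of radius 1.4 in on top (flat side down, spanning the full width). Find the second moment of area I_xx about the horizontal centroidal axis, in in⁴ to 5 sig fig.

I_xx ≈ 10.444 in⁴

Decompose the section into non-overlapping parts with the origin at the bottom-left of its bounding rectangle.
Rectangular body: 2.8 × 2.4, A = 6.72 in², y = 1.2 in, Ī = 3.2256 in⁴.
Semicircular cap: semicircle r = 1.4, A = 3.078761 in², y = 2.994178 in, Ī = 0.4216423 in⁴.
Centroid: ȳ = ΣA·y / ΣA = 1.763729 in.
Transfer each piece to the horizontal centroidal axis using Ī + A·d² with d = y − 1.763729:
  rectangular body: d = -0.5637291 in → contributes +5.361152 in⁴
  semicircular cap: d = 1.230449 in → contributes +5.082904 in⁴
Total I = 10.44406 in⁴.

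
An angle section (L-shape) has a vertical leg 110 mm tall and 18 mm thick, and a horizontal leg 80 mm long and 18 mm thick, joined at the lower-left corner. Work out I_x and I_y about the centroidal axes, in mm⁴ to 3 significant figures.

Split into non-overlapping primitives; take the origin at the lower-left of the bounding box.
Vertical leg: 18 × 110, A = 1 980 mm², y = 55 mm, Ī = 1 996 500 mm⁴.
Horizontal leg (remainder): 62 × 18, A = 1 116 mm², y = 9 mm, Ī = 30 132 mm⁴.
Centroid: ȳ = ΣA·y / ΣA = 38.419 mm.
Transfer each piece to the centroidal x-axis using Ī + A·d² with d = y − 38.419:
  vertical leg: d = 16.581 mm → contributes +2 540 886 mm⁴
  horizontal leg (remainder): d = -29.419 mm → contributes +995 979 mm⁴
Total I = 3 536 865 mm⁴.
For the y-axis: x̄ = 23.419 mm.
Repeating about the centroidal y-axis gives I_y = 1 552 905 mm⁴.

I_x ≈ 3.54 × 10⁶ mm⁴, I_y ≈ 1.55 × 10⁶ mm⁴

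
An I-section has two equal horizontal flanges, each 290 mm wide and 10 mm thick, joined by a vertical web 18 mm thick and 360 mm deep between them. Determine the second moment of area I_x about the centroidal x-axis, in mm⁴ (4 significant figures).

I_x ≈ 2.685 × 10⁸ mm⁴

Decompose the section into non-overlapping parts with the origin at the bottom-left of its bounding rectangle.
Bottom flange: 290 × 10, A = 2 900 mm², y = 5 mm, Ī = 24166.7 mm⁴.
Web: 18 × 360, A = 6 480 mm², y = 190 mm, Ī = 69 984 000 mm⁴.
Top flange: 290 × 10, A = 2 900 mm², y = 375 mm, Ī = 24166.7 mm⁴.
By symmetry the centroid is at mid-height, ȳ = 190 mm.
Transfer each piece to the centroidal x-axis using Ī + A·d² with d = y − 190:
  bottom flange: d = -185 mm → contributes +99 276 667 mm⁴
  web: d = 0 mm → contributes +69 984 000 mm⁴
  top flange: d = 185 mm → contributes +99 276 667 mm⁴
Total I = 268 537 333 mm⁴.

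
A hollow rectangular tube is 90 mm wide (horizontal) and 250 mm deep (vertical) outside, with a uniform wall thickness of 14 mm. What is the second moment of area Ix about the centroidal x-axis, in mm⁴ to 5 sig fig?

Break the section into simple shapes (no overlaps), measuring from the bottom-left corner of the bounding box.
Outer rectangle: 90 × 250, A = 22 500 mm², y = 125 mm, Ī = 117 187 500 mm⁴.
Inner void (subtracted): 62 × 222, A = 13 764 mm², y = 125 mm, Ī = 56 528 748 mm⁴.
By symmetry the centroid is at mid-height, ȳ = 125 mm.
All pieces are centred on the centroidal x-axis, so I = ΣĪ (holes subtracted) = 60 658 752 mm⁴.

Ix ≈ 6.0659 × 10⁷ mm⁴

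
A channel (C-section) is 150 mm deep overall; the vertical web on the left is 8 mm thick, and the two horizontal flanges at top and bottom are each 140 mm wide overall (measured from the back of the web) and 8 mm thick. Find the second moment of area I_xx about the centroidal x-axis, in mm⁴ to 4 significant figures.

Break the section into simple shapes (no overlaps), measuring from the bottom-left corner of the bounding box.
Web: 8 × 150, A = 1 200 mm², y = 75 mm, Ī = 2 250 000 mm⁴.
Top flange (beyond web): 132 × 8, A = 1 056 mm², y = 146 mm, Ī = 5 632 mm⁴.
Bottom flange (beyond web): 132 × 8, A = 1 056 mm², y = 4 mm, Ī = 5 632 mm⁴.
By symmetry the centroid is at mid-height, ȳ = 75 mm.
Transfer each piece to the centroidal x-axis using Ī + A·d² with d = y − 75:
  web: d = 0 mm → contributes +2 250 000 mm⁴
  top flange (beyond web): d = 71 mm → contributes +5 328 928 mm⁴
  bottom flange (beyond web): d = -71 mm → contributes +5 328 928 mm⁴
Total I = 12 907 856 mm⁴.

I_xx ≈ 1.291 × 10⁷ mm⁴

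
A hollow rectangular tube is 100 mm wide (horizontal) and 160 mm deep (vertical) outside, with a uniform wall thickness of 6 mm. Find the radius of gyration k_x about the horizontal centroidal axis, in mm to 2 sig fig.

k_x ≈ 59 mm

Split into non-overlapping primitives; take the origin at the lower-left of the bounding box.
Outer rectangle: 100 × 160, A = 16 000 mm², y = 80 mm, Ī = 34 133 333 mm⁴.
Inner void (subtracted): 88 × 148, A = 13 024 mm², y = 80 mm, Ī = 23 773 141 mm⁴.
By symmetry the centroid is at mid-height, ȳ = 80 mm.
All pieces are centred on the horizontal centroidal axis, so I = ΣĪ (holes subtracted) = 10 360 192 mm⁴.
Radius of gyration: k = √(I/A) = √(10 360 192 / 2 976) = 59 mm.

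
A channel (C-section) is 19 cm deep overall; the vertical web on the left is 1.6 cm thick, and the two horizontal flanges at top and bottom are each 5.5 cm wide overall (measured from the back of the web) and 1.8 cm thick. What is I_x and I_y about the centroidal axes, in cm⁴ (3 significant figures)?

I_x ≈ 1960 cm⁴, I_y ≈ 96.9 cm⁴

Break the section into simple shapes (no overlaps), measuring from the bottom-left corner of the bounding box.
Web: 1.6 × 19, A = 30.4 cm², y = 9.5 cm, Ī = 914.53 cm⁴.
Top flange (beyond web): 3.9 × 1.8, A = 7.02 cm², y = 18.1 cm, Ī = 1.8954 cm⁴.
Bottom flange (beyond web): 3.9 × 1.8, A = 7.02 cm², y = 0.9 cm, Ī = 1.8954 cm⁴.
By symmetry the centroid is at mid-height, ȳ = 9.5 cm.
Transfer each piece to the centroidal x-axis using Ī + A·d² with d = y − 9.5:
  web: d = 0 cm → contributes +914.53 cm⁴
  top flange (beyond web): d = 8.6 cm → contributes +521.09 cm⁴
  bottom flange (beyond web): d = -8.6 cm → contributes +521.09 cm⁴
Total I = 1956.7 cm⁴.
For the y-axis: x̄ = 1.6688 cm.
Repeating about the centroidal y-axis gives I_y = 96.914 cm⁴.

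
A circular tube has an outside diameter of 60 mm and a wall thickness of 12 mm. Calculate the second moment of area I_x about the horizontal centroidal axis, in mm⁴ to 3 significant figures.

Split into non-overlapping primitives; take the origin at the lower-left of the bounding box.
Outer circle: ⌀60, A = 2827.4 mm², y = 30 mm, Ī = 636 173 mm⁴.
Bore (subtracted): ⌀36, A = 1017.9 mm², y = 30 mm, Ī = 82 448 mm⁴.
By symmetry the centroid is at mid-height, ȳ = 30 mm.
All pieces are centred on the horizontal centroidal axis, so I = ΣĪ (holes subtracted) = 553 725 mm⁴.

I_x ≈ 5.54 × 10⁵ mm⁴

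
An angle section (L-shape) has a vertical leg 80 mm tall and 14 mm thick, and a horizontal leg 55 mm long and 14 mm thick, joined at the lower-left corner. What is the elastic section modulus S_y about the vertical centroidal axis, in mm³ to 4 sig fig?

Decompose the section into non-overlapping parts with the origin at the bottom-left of its bounding rectangle.
Vertical leg: 14 × 80, A = 1 120 mm², x = 7 mm, Ī = 18293.3 mm⁴.
Horizontal leg (remainder): 41 × 14, A = 574 mm², x = 34.5 mm, Ī = 80407.8 mm⁴.
Centroid: x̄ = ΣA·x / ΣA = 16.3182 mm.
Transfer each piece to the vertical centroidal axis using Ī + A·d² with d = x − 16.3182:
  vertical leg: d = -9.31818 mm → contributes +115 541 mm⁴
  horizontal leg (remainder): d = 18.1818 mm → contributes +270 160 mm⁴
Total I = 385 701 mm⁴.
Extreme fibre distance c = 38.6818 mm; S = I/c = 9971.12 mm³.

S_y ≈ 9971 mm³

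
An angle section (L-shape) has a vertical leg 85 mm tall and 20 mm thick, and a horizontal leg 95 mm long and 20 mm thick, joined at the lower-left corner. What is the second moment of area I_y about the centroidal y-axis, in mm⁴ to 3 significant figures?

Decompose the section into non-overlapping parts with the origin at the bottom-left of its bounding rectangle.
Vertical leg: 20 × 85, A = 1 700 mm², x = 10 mm, Ī = 56 667 mm⁴.
Horizontal leg (remainder): 75 × 20, A = 1 500 mm², x = 57.5 mm, Ī = 703 125 mm⁴.
Centroid: x̄ = ΣA·x / ΣA = 32.266 mm.
Transfer each piece to the centroidal y-axis using Ī + A·d² with d = x − 32.266:
  vertical leg: d = -22.266 mm → contributes +899 455 mm⁴
  horizontal leg (remainder): d = 25.234 mm → contributes +1 658 286 mm⁴
Total I = 2 557 741 mm⁴.

I_y ≈ 2.56 × 10⁶ mm⁴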